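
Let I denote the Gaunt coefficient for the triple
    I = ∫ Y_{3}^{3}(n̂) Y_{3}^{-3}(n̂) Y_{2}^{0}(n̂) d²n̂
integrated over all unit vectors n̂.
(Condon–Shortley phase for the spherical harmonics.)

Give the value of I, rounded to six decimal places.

m-sum 0 ✓  L=8 even ✓  0≤2≤6 ✓
Π(2lᵢ+1) = 7×7×5 = 245
triangle coeff Δ(3,3,2) = 1/3780
Σ_t [1,3]: t=1:−1/24 t=2:+1/4 t=3:−1/24 = 1/6
(3j)²=4/105 [(3 3 2; 0 0 0)], sign=+1
Σ_t [0,0]: t=0:+1/96 = 1/96
(3j)²=5/84 [(3 3 2; 3 -3 0)], sign=+1
⇒ 4πI² = 5/9
I = (+1)√(5/9/(4π)) = 0.21026104

0.210261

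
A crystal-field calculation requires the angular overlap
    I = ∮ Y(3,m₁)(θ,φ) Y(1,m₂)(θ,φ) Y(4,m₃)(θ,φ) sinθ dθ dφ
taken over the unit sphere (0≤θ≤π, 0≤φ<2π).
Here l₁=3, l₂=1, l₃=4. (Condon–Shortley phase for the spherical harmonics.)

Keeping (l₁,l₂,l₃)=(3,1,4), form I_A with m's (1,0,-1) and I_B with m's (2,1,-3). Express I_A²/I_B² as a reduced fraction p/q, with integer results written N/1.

5/7

Shared (l₁,l₂,l₃)=(3,1,4): N and (l;000)² cancel in I_A²/I_B².
A: Δ = 0!·6!·2!/9! = 1/252; Racah Σ t=0..0: t=0:+1/48 = 1/48; ⇒ 3j(3 1 4; 1 0 -1)² = 5/84, sgn -1
B: Δ = 0!·6!·2!/9! = 1/252; Racah Σ t=0..0: t=0:+1/240 = 1/240; ⇒ 3j(3 1 4; 2 1 -3)² = 1/12, sgn -1
I_A²/I_B² = (5/84)/(1/12) = 5/7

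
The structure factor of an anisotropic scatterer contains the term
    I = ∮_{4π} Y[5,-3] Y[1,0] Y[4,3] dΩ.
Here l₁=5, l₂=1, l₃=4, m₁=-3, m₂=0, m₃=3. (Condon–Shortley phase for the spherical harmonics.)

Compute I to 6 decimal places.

-0.196426

m-sum 0 ✓  L=10 even ✓  4≤4≤6 ✓
Π(2lᵢ+1) = 11×3×9 = 297
triangle coeff Δ(5,1,4) = 1/495
Σ_t [1,1]: t=1:−1/576 = -1/576
(3j)²=5/99 [(5 1 4; 0 0 0)], sign=-1
Σ_t [1,1]: t=1:−1/5040 = -1/5040
(3j)²=16/495 [(5 1 4; -3 0 3)], sign=+1
⇒ 4πI² = 16/33
I = (-1)√(16/33/(4π)) = -0.19642560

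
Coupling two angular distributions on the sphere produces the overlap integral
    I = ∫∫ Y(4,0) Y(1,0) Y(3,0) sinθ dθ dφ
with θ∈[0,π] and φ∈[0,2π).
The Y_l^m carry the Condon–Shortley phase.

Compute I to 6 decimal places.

0.246233

m-sum 0 ✓  L=8 even ✓  3≤3≤5 ✓
Π(2lᵢ+1) = 9×3×7 = 189
triangle coeff Δ(4,1,3) = 1/252
Σ_t [1,1]: t=1:−1/36 = -1/36
(3j)²=4/63 [(4 1 3; 0 0 0)], sign=+1
(m-triple is (0,0,0) — same symbol as above.)
⇒ 4πI² = 16/21
I = (+1)√(16/21/(4π)) = 0.24623252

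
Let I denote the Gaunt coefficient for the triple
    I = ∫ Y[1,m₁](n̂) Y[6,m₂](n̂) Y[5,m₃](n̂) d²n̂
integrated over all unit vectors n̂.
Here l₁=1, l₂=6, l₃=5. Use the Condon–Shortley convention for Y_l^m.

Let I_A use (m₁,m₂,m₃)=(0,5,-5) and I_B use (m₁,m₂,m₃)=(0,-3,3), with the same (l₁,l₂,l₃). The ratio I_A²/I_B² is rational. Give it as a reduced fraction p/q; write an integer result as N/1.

11/27

Same 1,6,5: normalisation and zero-m 3j drop out of the ratio.
A: Δ: 2! 0! 10! / 13! → 1/858; sum: t=1:−1/3628800 = -1/3628800; 3j²(1 6 5; 0 5 -5) = Δ·Π!·Σ² = 1/78  (sign -1)
B: Δ: 2! 0! 10! / 13! → 1/858; sum: t=1:−1/80640 = -1/80640; 3j²(1 6 5; 0 -3 3) = Δ·Π!·Σ² = 9/286  (sign -1)
I_A²/I_B² = (1/78)/(9/286) = 11/27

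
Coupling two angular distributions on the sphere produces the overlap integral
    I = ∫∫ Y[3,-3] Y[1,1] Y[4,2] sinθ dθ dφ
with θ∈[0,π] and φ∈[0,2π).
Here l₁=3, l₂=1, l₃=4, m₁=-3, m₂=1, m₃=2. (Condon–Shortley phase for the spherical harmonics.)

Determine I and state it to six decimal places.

0.061558

Checks pass: Σm=0; 8 even; l₃=4∈[2,4].
(2·3+1)(2·1+1)(2·4+1) = 189
Δ: 0! 6! 2! / 9! → 1/252
sum: t=0:+1/36 = 1/36
3j²(3 1 4; 0 0 0) = Δ·Π!·Σ² = 4/63  (sign +1)
sum: t=0:+1/1440 = 1/1440
3j²(3 1 4; -3 1 2) = Δ·Π!·Σ² = 1/252  (sign +1)
combine: 4πI² = 189·4/63·1/252 = 1/21
take √, sign +1: I = 0.06155813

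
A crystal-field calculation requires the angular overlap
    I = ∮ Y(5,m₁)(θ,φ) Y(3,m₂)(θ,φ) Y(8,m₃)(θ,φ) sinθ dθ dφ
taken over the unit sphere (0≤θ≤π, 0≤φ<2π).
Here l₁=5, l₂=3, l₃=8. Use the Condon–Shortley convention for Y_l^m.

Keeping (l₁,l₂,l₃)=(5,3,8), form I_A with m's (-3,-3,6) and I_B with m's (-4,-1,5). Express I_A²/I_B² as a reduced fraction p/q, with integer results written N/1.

7/5

Shared (l₁,l₂,l₃)=(5,3,8): N and (l;000)² cancel in I_A²/I_B².
A: Δ = 0!·10!·6!/17! = 1/136136; Racah Σ t=0..0: t=0:+1/58060800 = 1/58060800; ⇒ 3j(5 3 8; -3 -3 6)² = 3/136, sgn +1
B: Δ = 0!·10!·6!/17! = 1/136136; Racah Σ t=0..0: t=0:+1/17418240 = 1/17418240; ⇒ 3j(5 3 8; -4 -1 5)² = 15/952, sgn -1
I_A²/I_B² = (3/136)/(15/952) = 7/5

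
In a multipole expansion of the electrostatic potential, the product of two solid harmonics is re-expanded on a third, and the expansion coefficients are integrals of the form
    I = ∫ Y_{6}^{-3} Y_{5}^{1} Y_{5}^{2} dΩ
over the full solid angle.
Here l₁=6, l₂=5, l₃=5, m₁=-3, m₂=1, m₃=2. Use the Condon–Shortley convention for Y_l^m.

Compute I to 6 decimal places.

-0.071298

m-sum 0 ✓  L=16 even ✓  1≤5≤11 ✓
Π(2lᵢ+1) = 13×11×11 = 1573
triangle coeff Δ(6,5,5) = 1/28588560
Σ_t [1,5]: t=1:−1/345600 t=2:+1/13824 t=3:−1/5184 t=4:+1/13824 t=5:−1/345600 = -7/129600
(3j)²=80/7293 [(6 5 5; 0 0 0)], sign=+1
Σ_t [3,6]: t=3:−1/155520 t=4:+1/23040 t=5:−1/34560 t=6:+1/622080 = 1/103680
(3j)²=9/2431 [(6 5 5; -3 1 2)], sign=-1
⇒ 4πI² = 240/3757
I = (-1)√(240/3757/(4π)) = -0.07129845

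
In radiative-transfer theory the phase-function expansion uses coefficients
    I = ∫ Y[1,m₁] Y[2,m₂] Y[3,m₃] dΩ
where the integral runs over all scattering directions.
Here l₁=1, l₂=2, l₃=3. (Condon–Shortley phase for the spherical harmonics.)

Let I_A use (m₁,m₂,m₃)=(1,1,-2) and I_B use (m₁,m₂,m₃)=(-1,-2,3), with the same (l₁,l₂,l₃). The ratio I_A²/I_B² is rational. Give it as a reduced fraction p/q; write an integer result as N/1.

l's match ⇒ only the (l;m) 3-j factors differ between A and B.
A: triangle coeff Δ(1,2,3) = 1/105; Σ_t [0,0]: t=0:+1/12 = 1/12; (3j)²=2/21 [(1 2 3; 1 1 -2)], sign=-1
B: triangle coeff Δ(1,2,3) = 1/105; Σ_t [0,0]: t=0:+1/48 = 1/48; (3j)²=1/7 [(1 2 3; -1 -2 3)], sign=+1
I_A²/I_B² = (2/21)/(1/7) = 2/3

2/3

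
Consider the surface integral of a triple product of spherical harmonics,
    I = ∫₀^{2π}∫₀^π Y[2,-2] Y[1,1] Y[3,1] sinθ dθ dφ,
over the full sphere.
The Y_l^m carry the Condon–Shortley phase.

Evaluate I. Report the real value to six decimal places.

-0.082589

m-sum 0 ✓  L=6 even ✓  1≤3≤3 ✓
Π(2lᵢ+1) = 5×3×7 = 105
triangle coeff Δ(2,1,3) = 1/105
Σ_t [0,0]: t=0:+1/4 = 1/4
(3j)²=3/35 [(2 1 3; 0 0 0)], sign=-1
Σ_t [0,0]: t=0:+1/48 = 1/48
(3j)²=1/105 [(2 1 3; -2 1 1)], sign=+1
⇒ 4πI² = 3/35
I = (-1)√(3/35/(4π)) = -0.08258890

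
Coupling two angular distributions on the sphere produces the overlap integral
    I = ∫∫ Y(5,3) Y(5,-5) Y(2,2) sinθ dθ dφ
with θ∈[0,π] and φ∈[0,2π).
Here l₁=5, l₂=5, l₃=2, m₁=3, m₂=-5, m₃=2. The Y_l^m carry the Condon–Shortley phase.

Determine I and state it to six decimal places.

0.088588

m-sum 0 ✓  L=12 even ✓  0≤2≤10 ✓
Π(2lᵢ+1) = 11×11×5 = 605
triangle coeff Δ(5,5,2) = 1/38610
Σ_t [3,5]: t=3:−1/2880 t=4:+1/576 t=5:−1/2880 = 1/960
(3j)²=10/429 [(5 5 2; 0 0 0)], sign=+1
Σ_t [0,0]: t=0:+1/161280 = 1/161280
(3j)²=1/143 [(5 5 2; 3 -5 2)], sign=+1
⇒ 4πI² = 50/507
I = (+1)√(50/507/(4π)) = 0.08858824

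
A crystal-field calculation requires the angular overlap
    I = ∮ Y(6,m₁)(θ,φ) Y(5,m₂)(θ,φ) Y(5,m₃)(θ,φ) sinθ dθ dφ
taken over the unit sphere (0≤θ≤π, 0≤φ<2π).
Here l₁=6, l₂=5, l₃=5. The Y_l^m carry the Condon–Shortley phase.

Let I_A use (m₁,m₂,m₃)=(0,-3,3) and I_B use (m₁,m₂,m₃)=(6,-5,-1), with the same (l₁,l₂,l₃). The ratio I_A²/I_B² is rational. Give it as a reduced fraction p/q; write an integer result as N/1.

Shared (l₁,l₂,l₃)=(6,5,5): N and (l;000)² cancel in I_A²/I_B².
A: Δ = 6!·6!·4!/17! = 1/28588560; Racah Σ t=0..2: t=0:+1/2073600 t=1:−1/86400 t=2:+1/55296 = 29/4147200; ⇒ 3j(6 5 5; 0 -3 3)² = 841/145860, sgn +1
B: Δ = 6!·6!·4!/17! = 1/28588560; Racah Σ t=0..0: t=0:+1/12441600 = 1/12441600; ⇒ 3j(6 5 5; 6 -5 -1)² = 3/442, sgn +1
I_A²/I_B² = (841/145860)/(3/442) = 841/990

841/990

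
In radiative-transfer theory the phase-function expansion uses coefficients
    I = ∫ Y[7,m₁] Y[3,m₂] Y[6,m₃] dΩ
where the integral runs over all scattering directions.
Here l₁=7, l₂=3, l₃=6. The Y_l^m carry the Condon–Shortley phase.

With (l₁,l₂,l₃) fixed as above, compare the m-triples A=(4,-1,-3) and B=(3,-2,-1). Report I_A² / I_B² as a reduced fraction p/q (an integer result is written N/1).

Shared (l₁,l₂,l₃)=(7,3,6): N and (l;000)² cancel in I_A²/I_B².
A: Δ = 4!·10!·2!/17! = 1/2042040; Racah Σ t=0..2: t=0:+1/1451520 t=1:−1/483840 t=2:+1/2903040 = -1/967680; ⇒ 3j(7 3 6; 4 -1 -3)² = 81/6188, sgn +1
B: Δ = 4!·10!·2!/17! = 1/2042040; Racah Σ t=0..1: t=0:+1/414720 t=1:−1/362880 = -1/2903040; ⇒ 3j(7 3 6; 3 -2 -1)² = 25/68068, sgn +1
I_A²/I_B² = (81/6188)/(25/68068) = 891/25

891/25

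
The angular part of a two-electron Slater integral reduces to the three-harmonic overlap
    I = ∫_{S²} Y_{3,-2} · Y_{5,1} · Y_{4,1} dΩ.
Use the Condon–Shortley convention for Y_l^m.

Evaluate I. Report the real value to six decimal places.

Checks pass: Σm=0; 12 even; l₃=4∈[2,8].
(2·3+1)(2·5+1)(2·4+1) = 693
Δ: 4! 2! 6! / 13! → 1/180180
sum: t=1:−1/576 t=2:+1/144 t=3:−1/576 = 1/288
3j²(3 5 4; 0 0 0) = Δ·Π!·Σ² = 20/1001  (sign +1)
sum: t=3:−1/432 t=4:+1/1152 = -5/3456
3j²(3 5 4; -2 1 1) = Δ·Π!·Σ² = 625/36036  (sign +1)
combine: 4πI² = 693·20/1001·625/36036 = 3125/13013
take √, sign +1: I = 0.13823925

0.138239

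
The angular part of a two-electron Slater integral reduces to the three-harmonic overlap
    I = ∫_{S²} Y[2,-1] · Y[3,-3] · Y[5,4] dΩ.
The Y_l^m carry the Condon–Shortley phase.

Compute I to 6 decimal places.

m-sum 0 ✓  L=10 even ✓  1≤5≤5 ✓
Π(2lᵢ+1) = 5×7×11 = 385
triangle coeff Δ(2,3,5) = 1/2310
Σ_t [0,0]: t=0:+1/144 = 1/144
(3j)²=10/231 [(2 3 5; 0 0 0)], sign=-1
Σ_t [0,0]: t=0:+1/4320 = 1/4320
(3j)²=2/55 [(2 3 5; -1 -3 4)], sign=-1
⇒ 4πI² = 20/33
I = (+1)√(20/33/(4π)) = 0.21961050

0.219610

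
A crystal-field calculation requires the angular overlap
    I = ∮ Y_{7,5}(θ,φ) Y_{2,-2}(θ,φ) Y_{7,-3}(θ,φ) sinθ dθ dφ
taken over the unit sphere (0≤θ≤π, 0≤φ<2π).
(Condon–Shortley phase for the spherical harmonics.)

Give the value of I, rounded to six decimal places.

Checks pass: Σm=0; 16 even; l₃=7∈[5,9].
(2·7+1)(2·2+1)(2·7+1) = 1125
Δ: 2! 12! 2! / 17! → 1/185640
sum: t=0:+1/2419200 t=1:−1/518400 t=2:+1/2419200 = -1/907200
3j²(7 2 7; 0 0 0) = Δ·Π!·Σ² = 56/3315  (sign +1)
sum: t=0:+1/29030400 = 1/29030400
3j²(7 2 7; 5 -2 -3) = Δ·Π!·Σ² = 99/7735  (sign +1)
combine: 4πI² = 1125·56/3315·99/7735 = 11880/48841
take √, sign +1: I = 0.13912687

0.139127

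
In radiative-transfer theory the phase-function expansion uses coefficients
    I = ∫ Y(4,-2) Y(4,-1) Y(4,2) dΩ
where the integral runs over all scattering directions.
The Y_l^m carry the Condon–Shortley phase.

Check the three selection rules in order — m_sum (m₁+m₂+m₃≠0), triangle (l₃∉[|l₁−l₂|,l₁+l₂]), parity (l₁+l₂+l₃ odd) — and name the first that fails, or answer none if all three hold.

m₁+m₂+m₃ = -2 − 1 + 2 = -1  ✗
triangle: |4−4|=0 ≤ l₃=4 ≤ 4+4=8
parity: l₁+l₂+l₃ = 12 is even

m_sum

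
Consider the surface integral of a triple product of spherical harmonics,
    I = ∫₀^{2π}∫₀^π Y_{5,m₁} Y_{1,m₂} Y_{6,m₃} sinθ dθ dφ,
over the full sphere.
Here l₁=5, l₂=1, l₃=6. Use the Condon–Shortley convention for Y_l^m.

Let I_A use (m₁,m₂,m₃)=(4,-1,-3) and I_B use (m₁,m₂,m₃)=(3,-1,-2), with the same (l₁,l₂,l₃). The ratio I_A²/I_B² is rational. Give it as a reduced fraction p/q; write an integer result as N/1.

l's match ⇒ only the (l;m) 3-j factors differ between A and B.
A: triangle coeff Δ(5,1,6) = 1/858; Σ_t [0,0]: t=0:+1/725760 = 1/725760; (3j)²=1/286 [(5 1 6; 4 -1 -3)], sign=-1
B: triangle coeff Δ(5,1,6) = 1/858; Σ_t [0,0]: t=0:+1/161280 = 1/161280; (3j)²=1/143 [(5 1 6; 3 -1 -2)], sign=+1
I_A²/I_B² = (1/286)/(1/143) = 1/2

1/2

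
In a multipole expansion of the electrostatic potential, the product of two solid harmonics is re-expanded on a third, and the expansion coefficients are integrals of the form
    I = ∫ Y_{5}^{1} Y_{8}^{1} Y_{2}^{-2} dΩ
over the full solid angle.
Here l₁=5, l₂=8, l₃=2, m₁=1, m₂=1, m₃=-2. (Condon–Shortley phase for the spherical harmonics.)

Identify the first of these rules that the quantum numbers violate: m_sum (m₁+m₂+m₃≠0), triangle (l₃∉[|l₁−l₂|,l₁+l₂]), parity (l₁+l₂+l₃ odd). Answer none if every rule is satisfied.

triangle

m₁+m₂+m₃ = 1 + 1 − 2 = 0  ✓
triangle: |5−8|=3 ≤ l₃=2 ≤ 5+8=13  ✗
parity: l₁+l₂+l₃ = 15 is odd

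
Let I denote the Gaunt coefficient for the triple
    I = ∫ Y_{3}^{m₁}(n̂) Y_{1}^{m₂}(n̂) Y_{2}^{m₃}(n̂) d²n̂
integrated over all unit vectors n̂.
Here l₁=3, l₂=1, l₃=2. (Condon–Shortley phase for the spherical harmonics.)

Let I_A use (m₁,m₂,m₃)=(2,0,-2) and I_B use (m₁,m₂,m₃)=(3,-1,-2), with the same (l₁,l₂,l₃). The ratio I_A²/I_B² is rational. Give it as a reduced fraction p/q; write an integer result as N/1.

1/3

l's match ⇒ only the (l;m) 3-j factors differ between A and B.
A: triangle coeff Δ(3,1,2) = 1/105; Σ_t [1,1]: t=1:−1/24 = -1/24; (3j)²=1/21 [(3 1 2; 2 0 -2)], sign=-1
B: triangle coeff Δ(3,1,2) = 1/105; Σ_t [0,0]: t=0:+1/48 = 1/48; (3j)²=1/7 [(3 1 2; 3 -1 -2)], sign=+1
I_A²/I_B² = (1/21)/(1/7) = 1/3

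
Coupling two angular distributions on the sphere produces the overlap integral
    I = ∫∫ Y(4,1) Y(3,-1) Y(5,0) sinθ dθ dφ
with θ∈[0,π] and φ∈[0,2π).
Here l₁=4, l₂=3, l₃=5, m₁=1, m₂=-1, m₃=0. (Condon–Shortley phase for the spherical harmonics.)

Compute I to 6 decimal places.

Checks pass: Σm=0; 12 even; l₃=5∈[1,7].
(2·4+1)(2·3+1)(2·5+1) = 693
Δ: 2! 6! 4! / 13! → 1/180180
sum: t=0:+1/576 t=1:−1/144 t=2:+1/576 = -1/288
3j²(4 3 5; 0 0 0) = Δ·Π!·Σ² = 20/1001  (sign +1)
sum: t=0:+1/288 t=1:−1/288 t=2:+1/5760 = 1/5760
3j²(4 3 5; 1 -1 0) = Δ·Π!·Σ² = 1/12012  (sign -1)
combine: 4πI² = 693·20/1001·1/12012 = 15/13013
take √, sign -1: I = -0.00957750

-0.009577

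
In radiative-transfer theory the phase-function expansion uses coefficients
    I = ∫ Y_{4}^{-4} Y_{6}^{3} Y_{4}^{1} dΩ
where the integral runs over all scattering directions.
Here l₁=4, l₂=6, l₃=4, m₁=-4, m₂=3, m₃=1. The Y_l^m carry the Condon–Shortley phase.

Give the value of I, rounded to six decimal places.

0.155830

m-sum 0 ✓  L=14 even ✓  2≤4≤10 ✓
Π(2lᵢ+1) = 9×13×9 = 1053
triangle coeff Δ(4,6,4) = 1/1261260
Σ_t [2,4]: t=2:+1/4608 t=3:−1/1296 t=4:+1/4608 = -7/20736
(3j)²=20/1287 [(4 6 4; 0 0 0)], sign=-1
Σ_t [6,6]: t=6:+1/51840 = 1/51840
(3j)²=8/429 [(4 6 4; -4 3 1)], sign=-1
⇒ 4πI² = 480/1573
I = (+1)√(480/1573/(4π)) = 0.15583009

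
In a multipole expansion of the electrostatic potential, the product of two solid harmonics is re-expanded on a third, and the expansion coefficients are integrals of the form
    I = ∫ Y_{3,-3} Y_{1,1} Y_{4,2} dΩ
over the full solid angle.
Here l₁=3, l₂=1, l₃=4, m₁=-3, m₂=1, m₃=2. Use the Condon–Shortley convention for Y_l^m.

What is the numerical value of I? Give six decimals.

Rules hold: Σm=0, L=8 even, 2≤4≤4.
N = 7·3·9 = 189
Δ = 0!·6!·2!/9! = 1/252
Racah Σ t=0..0: t=0:+1/36 = 1/36
⇒ 3j(3 1 4; 0 0 0)² = 4/63, sgn +1
Racah Σ t=0..0: t=0:+1/1440 = 1/1440
⇒ 3j(3 1 4; -3 1 2)² = 1/252, sgn +1
4πI² = N·(3j₀)²·(3jₘ)² = 1/21
I = +1·√(0.047619/4π) = 0.06155813

0.061558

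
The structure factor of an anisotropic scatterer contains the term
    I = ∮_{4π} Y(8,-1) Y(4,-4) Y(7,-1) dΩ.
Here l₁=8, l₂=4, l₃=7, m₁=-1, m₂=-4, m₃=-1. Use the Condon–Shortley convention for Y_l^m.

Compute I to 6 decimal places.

0.000000

Σmᵢ = -6 ≠ 0, so the φ-integral vanishes; I = 0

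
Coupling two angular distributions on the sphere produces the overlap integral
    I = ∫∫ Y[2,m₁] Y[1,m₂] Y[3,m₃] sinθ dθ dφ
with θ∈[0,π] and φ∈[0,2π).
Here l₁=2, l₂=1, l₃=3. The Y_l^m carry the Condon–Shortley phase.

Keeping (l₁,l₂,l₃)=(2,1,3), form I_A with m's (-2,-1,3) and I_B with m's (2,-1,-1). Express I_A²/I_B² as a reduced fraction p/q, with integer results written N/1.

15/1

Shared (l₁,l₂,l₃)=(2,1,3): N and (l;000)² cancel in I_A²/I_B².
A: Δ = 0!·4!·2!/7! = 1/105; Racah Σ t=0..0: t=0:+1/48 = 1/48; ⇒ 3j(2 1 3; -2 -1 3)² = 1/7, sgn +1
B: Δ = 0!·4!·2!/7! = 1/105; Racah Σ t=0..0: t=0:+1/48 = 1/48; ⇒ 3j(2 1 3; 2 -1 -1)² = 1/105, sgn +1
I_A²/I_B² = (1/7)/(1/105) = 15/1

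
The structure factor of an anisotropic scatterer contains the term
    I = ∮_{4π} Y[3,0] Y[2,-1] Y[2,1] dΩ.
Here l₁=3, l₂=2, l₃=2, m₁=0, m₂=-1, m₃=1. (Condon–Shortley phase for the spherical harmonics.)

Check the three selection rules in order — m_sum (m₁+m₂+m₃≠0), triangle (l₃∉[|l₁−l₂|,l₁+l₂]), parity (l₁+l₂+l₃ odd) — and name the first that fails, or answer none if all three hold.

parity

azimuthal sum: 0 − 1 + 1 = 0  ✓
1 ≤ 2 ≤ 5 (triangle on l)  ✓
L = 3 + 2 + 2 = 7 (odd)  ✗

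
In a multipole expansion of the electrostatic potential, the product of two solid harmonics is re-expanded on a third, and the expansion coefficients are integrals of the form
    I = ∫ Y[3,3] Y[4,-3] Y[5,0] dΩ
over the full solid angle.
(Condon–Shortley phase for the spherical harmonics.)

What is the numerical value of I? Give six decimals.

m-sum 0 ✓  L=12 even ✓  1≤5≤7 ✓
Π(2lᵢ+1) = 7×9×11 = 693
triangle coeff Δ(3,4,5) = 1/180180
Σ_t [0,2]: t=0:+1/576 t=1:−1/144 t=2:+1/576 = -1/288
(3j)²=20/1001 [(3 4 5; 0 0 0)], sign=+1
Σ_t [0,0]: t=0:+1/5760 = 1/5760
(3j)²=5/572 [(3 4 5; 3 -3 0)], sign=-1
⇒ 4πI² = 225/1859
I = (-1)√(225/1859/(4π)) = -0.09814013

-0.098140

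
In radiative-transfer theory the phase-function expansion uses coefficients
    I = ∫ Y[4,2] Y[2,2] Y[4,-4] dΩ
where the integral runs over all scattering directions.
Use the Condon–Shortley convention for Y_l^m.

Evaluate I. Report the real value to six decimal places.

m-sum 0 ✓  L=10 even ✓  2≤4≤6 ✓
Π(2lᵢ+1) = 9×5×9 = 405
triangle coeff Δ(4,2,4) = 1/13860
Σ_t [0,2]: t=0:+1/192 t=1:−1/36 t=2:+1/192 = -5/288
(3j)²=20/693 [(4 2 4; 0 0 0)], sign=-1
Σ_t [2,2]: t=2:+1/2880 = 1/2880
(3j)²=2/165 [(4 2 4; 2 2 -4)], sign=+1
⇒ 4πI² = 120/847
I = (-1)√(120/847/(4π)) = -0.10618031

-0.106180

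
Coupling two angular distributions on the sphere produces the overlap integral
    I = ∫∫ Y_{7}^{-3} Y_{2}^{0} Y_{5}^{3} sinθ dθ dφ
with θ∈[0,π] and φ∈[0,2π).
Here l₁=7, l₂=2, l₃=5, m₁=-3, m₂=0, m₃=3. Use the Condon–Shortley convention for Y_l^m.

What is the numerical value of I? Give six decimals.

Rules hold: Σm=0, L=14 even, 5≤5≤9.
N = 15·5·11 = 825
Δ = 4!·10!·0!/15! = 1/15015
Racah Σ t=2..2: t=2:+1/57600 = 1/57600
⇒ 3j(7 2 5; 0 0 0)² = 21/715, sgn -1
Racah Σ t=2..2: t=2:+1/322560 = 1/322560
⇒ 3j(7 2 5; -3 0 3)² = 18/1001, sgn +1
4πI² = N·(3j₀)²·(3jₘ)² = 810/1859
I = -1·√(0.435718/4π) = -0.18620781

-0.186208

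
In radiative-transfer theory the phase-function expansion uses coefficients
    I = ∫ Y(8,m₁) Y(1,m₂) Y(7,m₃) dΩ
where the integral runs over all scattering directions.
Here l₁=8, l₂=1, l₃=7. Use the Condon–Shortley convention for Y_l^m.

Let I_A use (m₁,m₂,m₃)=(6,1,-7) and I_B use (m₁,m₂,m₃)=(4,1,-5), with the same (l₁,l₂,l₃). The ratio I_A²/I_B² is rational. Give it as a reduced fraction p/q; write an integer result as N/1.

1/6

Same 8,1,7: normalisation and zero-m 3j drop out of the ratio.
A: Δ: 2! 14! 0! / 17! → 1/2040; sum: t=2:+1/174356582400 = 1/174356582400; 3j²(8 1 7; 6 1 -7) = Δ·Π!·Σ² = 1/2040  (sign +1)
B: Δ: 2! 14! 0! / 17! → 1/2040; sum: t=2:+1/1916006400 = 1/1916006400; 3j²(8 1 7; 4 1 -5) = Δ·Π!·Σ² = 1/340  (sign +1)
I_A²/I_B² = (1/2040)/(1/340) = 1/6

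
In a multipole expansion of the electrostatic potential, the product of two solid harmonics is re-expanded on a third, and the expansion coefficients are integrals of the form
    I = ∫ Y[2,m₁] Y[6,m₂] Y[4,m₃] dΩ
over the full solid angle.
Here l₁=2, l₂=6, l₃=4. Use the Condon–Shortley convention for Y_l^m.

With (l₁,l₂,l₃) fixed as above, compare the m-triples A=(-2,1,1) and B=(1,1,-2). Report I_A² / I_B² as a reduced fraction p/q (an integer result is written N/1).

Shared (l₁,l₂,l₃)=(2,6,4): N and (l;000)² cancel in I_A²/I_B².
A: Δ = 4!·0!·8!/13! = 1/6435; Racah Σ t=4..4: t=4:+1/17280 = 1/17280; ⇒ 3j(2 6 4; -2 1 1)² = 7/1287, sgn -1
B: Δ = 4!·0!·8!/13! = 1/6435; Racah Σ t=1..1: t=1:−1/8640 = -1/8640; ⇒ 3j(2 6 4; 1 1 -2)² = 14/1287, sgn -1
I_A²/I_B² = (7/1287)/(14/1287) = 1/2

1/2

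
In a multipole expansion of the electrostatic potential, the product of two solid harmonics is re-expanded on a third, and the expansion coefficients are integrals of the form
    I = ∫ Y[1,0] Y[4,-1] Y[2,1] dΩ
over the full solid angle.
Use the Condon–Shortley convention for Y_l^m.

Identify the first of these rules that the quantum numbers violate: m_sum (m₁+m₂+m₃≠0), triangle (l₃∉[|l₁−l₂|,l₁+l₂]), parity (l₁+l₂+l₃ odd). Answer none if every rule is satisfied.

triangle

Σmᵢ = 0  ✓
l₃∈[|l₁−l₂|,l₁+l₂]=[3,5], have l₃=2  ✗
Σlᵢ = 7 ⇒ odd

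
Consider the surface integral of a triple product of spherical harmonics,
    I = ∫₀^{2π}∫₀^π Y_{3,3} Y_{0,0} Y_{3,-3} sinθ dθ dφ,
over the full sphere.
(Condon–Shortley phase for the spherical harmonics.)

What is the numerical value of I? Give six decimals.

-0.282095

m-sum 0 ✓  L=6 even ✓  3≤3≤3 ✓
Π(2lᵢ+1) = 7×1×7 = 49
triangle coeff Δ(3,0,3) = 1/7
Σ_t [0,0]: t=0:+1/36 = 1/36
(3j)²=1/7 [(3 0 3; 0 0 0)], sign=-1
Σ_t [0,0]: t=0:+1/720 = 1/720
(3j)²=1/7 [(3 0 3; 3 0 -3)], sign=+1
⇒ 4πI² = 1/1
I = (-1)√(1/1/(4π)) = -0.28209479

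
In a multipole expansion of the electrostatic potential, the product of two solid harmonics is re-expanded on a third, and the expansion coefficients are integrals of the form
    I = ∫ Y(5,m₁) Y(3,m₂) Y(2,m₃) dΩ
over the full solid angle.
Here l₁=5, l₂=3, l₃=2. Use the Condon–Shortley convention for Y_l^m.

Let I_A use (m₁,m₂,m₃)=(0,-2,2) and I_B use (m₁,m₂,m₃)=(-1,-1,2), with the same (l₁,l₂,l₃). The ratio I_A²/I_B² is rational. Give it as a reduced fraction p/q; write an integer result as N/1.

l's match ⇒ only the (l;m) 3-j factors differ between A and B.
A: triangle coeff Δ(5,3,2) = 1/2310; Σ_t [1,1]: t=1:−1/2880 = -1/2880; (3j)²=1/462 [(5 3 2; 0 -2 2)], sign=-1
B: triangle coeff Δ(5,3,2) = 1/2310; Σ_t [2,2]: t=2:+1/1152 = 1/1152; (3j)²=1/154 [(5 3 2; -1 -1 2)], sign=+1
I_A²/I_B² = (1/462)/(1/154) = 1/3

1/3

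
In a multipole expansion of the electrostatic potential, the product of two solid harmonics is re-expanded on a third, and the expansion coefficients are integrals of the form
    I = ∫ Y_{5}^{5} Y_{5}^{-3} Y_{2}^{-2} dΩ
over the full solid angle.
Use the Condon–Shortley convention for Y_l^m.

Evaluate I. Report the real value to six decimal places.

0.088588

Checks pass: Σm=0; 12 even; l₃=2∈[0,10].
(2·5+1)(2·5+1)(2·2+1) = 605
Δ: 8! 2! 2! / 13! → 1/38610
sum: t=3:−1/2880 t=4:+1/576 t=5:−1/2880 = 1/960
3j²(5 5 2; 0 0 0) = Δ·Π!·Σ² = 10/429  (sign +1)
sum: t=0:+1/161280 = 1/161280
3j²(5 5 2; 5 -3 -2) = Δ·Π!·Σ² = 1/143  (sign +1)
combine: 4πI² = 605·10/429·1/143 = 50/507
take √, sign +1: I = 0.08858824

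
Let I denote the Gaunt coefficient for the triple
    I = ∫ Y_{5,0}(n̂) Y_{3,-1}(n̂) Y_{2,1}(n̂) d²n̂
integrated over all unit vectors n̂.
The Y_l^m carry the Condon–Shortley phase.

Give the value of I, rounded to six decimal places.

m-sum 0 ✓  L=10 even ✓  2≤2≤8 ✓
Π(2lᵢ+1) = 11×7×5 = 385
triangle coeff Δ(5,3,2) = 1/2310
Σ_t [3,3]: t=3:−1/144 = -1/144
(3j)²=10/231 [(5 3 2; 0 0 0)], sign=-1
Σ_t [2,2]: t=2:+1/288 = 1/288
(3j)²=5/231 [(5 3 2; 0 -1 1)], sign=-1
⇒ 4πI² = 250/693
I = (+1)√(250/693/(4π)) = 0.16943318

0.169433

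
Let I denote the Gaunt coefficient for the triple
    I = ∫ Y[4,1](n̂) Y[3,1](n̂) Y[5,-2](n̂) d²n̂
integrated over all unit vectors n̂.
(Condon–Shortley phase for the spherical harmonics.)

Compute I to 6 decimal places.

0.148044

m-sum 0 ✓  L=12 even ✓  1≤5≤7 ✓
Π(2lᵢ+1) = 9×7×11 = 693
triangle coeff Δ(4,3,5) = 1/180180
Σ_t [0,2]: t=0:+1/576 t=1:−1/144 t=2:+1/576 = -1/288
(3j)²=20/1001 [(4 3 5; 0 0 0)], sign=+1
Σ_t [0,2]: t=0:+1/1728 t=1:−1/288 t=2:+1/960 = -1/540
(3j)²=128/6435 [(4 3 5; 1 1 -2)], sign=+1
⇒ 4πI² = 512/1859
I = (+1)√(512/1859/(4π)) = 0.14804384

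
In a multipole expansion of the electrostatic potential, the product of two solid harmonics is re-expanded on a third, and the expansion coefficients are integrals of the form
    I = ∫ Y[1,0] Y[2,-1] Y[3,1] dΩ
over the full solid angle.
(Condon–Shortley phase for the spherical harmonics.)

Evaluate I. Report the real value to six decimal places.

Checks pass: Σm=0; 6 even; l₃=3∈[1,3].
(2·1+1)(2·2+1)(2·3+1) = 105
Δ: 0! 2! 4! / 7! → 1/105
sum: t=0:+1/4 = 1/4
3j²(1 2 3; 0 0 0) = Δ·Π!·Σ² = 3/35  (sign -1)
sum: t=0:+1/6 = 1/6
3j²(1 2 3; 0 -1 1) = Δ·Π!·Σ² = 8/105  (sign +1)
combine: 4πI² = 105·3/35·8/105 = 24/35
take √, sign -1: I = -0.23359668

-0.233597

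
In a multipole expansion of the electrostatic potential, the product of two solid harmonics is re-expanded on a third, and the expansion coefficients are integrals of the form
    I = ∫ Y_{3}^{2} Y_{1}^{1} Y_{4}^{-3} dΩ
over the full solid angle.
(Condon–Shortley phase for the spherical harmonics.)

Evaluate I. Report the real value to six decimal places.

-0.282095

Checks pass: Σm=0; 8 even; l₃=4∈[2,4].
(2·3+1)(2·1+1)(2·4+1) = 189
Δ: 0! 6! 2! / 9! → 1/252
sum: t=0:+1/36 = 1/36
3j²(3 1 4; 0 0 0) = Δ·Π!·Σ² = 4/63  (sign +1)
sum: t=0:+1/240 = 1/240
3j²(3 1 4; 2 1 -3) = Δ·Π!·Σ² = 1/12  (sign -1)
combine: 4πI² = 189·4/63·1/12 = 1/1
take √, sign -1: I = -0.28209479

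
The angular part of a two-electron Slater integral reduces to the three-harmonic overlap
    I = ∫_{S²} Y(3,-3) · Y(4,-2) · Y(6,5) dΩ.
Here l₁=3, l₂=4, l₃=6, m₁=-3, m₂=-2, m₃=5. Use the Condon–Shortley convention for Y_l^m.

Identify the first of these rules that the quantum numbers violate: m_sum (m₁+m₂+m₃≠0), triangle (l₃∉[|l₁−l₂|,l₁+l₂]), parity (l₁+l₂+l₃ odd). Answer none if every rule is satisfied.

azimuthal sum: -3 − 2 + 5 = 0  ✓
1 ≤ 6 ≤ 7 (triangle on l)  ✓
L = 3 + 4 + 6 = 13 (odd)  ✗

parity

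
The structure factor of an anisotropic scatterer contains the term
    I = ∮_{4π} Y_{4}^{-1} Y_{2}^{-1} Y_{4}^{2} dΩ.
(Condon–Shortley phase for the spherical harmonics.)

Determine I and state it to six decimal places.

0.127700

Checks pass: Σm=0; 10 even; l₃=4∈[2,6].
(2·4+1)(2·2+1)(2·4+1) = 405
Δ: 2! 6! 2! / 11! → 1/13860
sum: t=0:+1/192 t=1:−1/36 t=2:+1/192 = -5/288
3j²(4 2 4; 0 0 0) = Δ·Π!·Σ² = 20/693  (sign -1)
sum: t=0:+1/240 t=1:−1/96 = -1/160
3j²(4 2 4; -1 -1 2) = Δ·Π!·Σ² = 27/1540  (sign -1)
combine: 4πI² = 405·20/693·27/1540 = 1215/5929
take √, sign +1: I = 0.12770047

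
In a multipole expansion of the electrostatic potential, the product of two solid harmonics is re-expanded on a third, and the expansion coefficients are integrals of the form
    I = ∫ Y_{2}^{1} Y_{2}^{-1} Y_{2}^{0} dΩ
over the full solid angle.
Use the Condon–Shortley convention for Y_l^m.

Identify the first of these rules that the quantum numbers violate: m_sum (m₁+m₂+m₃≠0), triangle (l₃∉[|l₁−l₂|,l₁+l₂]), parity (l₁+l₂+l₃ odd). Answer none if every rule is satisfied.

Σmᵢ = 0  ✓
l₃∈[|l₁−l₂|,l₁+l₂]=[0,4], have l₃=2  ✓
Σlᵢ = 6 ⇒ even  ✓

none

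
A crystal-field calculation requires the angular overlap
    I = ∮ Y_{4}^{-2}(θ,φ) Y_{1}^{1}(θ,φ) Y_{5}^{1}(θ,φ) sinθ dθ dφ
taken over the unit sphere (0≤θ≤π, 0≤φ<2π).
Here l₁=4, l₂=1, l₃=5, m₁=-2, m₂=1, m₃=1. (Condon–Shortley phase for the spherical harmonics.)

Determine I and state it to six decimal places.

m-sum 0 ✓  L=10 even ✓  3≤5≤5 ✓
Π(2lᵢ+1) = 9×3×11 = 297
triangle coeff Δ(4,1,5) = 1/495
Σ_t [0,0]: t=0:+1/576 = 1/576
(3j)²=5/99 [(4 1 5; 0 0 0)], sign=-1
Σ_t [0,0]: t=0:+1/2880 = 1/2880
(3j)²=2/165 [(4 1 5; -2 1 1)], sign=+1
⇒ 4πI² = 2/11
I = (-1)√(2/11/(4π)) = -0.12028562

-0.120286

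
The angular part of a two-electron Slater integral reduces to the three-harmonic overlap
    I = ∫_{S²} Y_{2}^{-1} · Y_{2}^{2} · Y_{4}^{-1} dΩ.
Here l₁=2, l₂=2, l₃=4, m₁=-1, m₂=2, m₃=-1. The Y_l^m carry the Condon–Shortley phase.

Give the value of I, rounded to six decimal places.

-0.090112

Checks pass: Σm=0; 8 even; l₃=4∈[0,4].
(2·2+1)(2·2+1)(2·4+1) = 225
Δ: 0! 4! 4! / 9! → 1/630
sum: t=0:+1/16 = 1/16
3j²(2 2 4; 0 0 0) = Δ·Π!·Σ² = 2/35  (sign +1)
sum: t=0:+1/144 = 1/144
3j²(2 2 4; -1 2 -1) = Δ·Π!·Σ² = 1/126  (sign -1)
combine: 4πI² = 225·2/35·1/126 = 5/49
take √, sign -1: I = -0.09011188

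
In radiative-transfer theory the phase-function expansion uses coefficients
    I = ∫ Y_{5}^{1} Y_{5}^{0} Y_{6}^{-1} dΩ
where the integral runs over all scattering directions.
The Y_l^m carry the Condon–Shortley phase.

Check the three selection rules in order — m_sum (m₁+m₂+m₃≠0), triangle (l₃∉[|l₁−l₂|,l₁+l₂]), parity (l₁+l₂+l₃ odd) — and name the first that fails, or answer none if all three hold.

azimuthal sum: 1 + 0 − 1 = 0  ✓
0 ≤ 6 ≤ 10 (triangle on l)  ✓
L = 5 + 5 + 6 = 16 (even)  ✓

none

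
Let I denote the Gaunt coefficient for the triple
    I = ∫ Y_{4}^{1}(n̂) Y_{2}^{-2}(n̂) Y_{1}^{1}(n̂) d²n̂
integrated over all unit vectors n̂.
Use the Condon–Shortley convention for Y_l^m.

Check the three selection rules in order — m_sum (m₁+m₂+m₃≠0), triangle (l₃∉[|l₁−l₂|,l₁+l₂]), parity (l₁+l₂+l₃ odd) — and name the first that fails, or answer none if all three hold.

triangle

azimuthal sum: 1 − 2 + 1 = 0  ✓
2 ≤ 1 ≤ 6 (triangle on l)  ✗
L = 4 + 2 + 1 = 7 (odd)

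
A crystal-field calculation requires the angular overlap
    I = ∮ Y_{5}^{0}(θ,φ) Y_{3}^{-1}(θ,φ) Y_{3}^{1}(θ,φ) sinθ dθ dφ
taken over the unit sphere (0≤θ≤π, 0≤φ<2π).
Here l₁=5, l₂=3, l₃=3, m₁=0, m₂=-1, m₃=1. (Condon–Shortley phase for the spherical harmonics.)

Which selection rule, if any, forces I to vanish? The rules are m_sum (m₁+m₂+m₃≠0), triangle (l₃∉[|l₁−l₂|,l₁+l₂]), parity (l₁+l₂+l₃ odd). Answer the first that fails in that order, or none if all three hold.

Σmᵢ = 0  ✓
l₃∈[|l₁−l₂|,l₁+l₂]=[2,8], have l₃=3  ✓
Σlᵢ = 11 ⇒ odd  ✗

parity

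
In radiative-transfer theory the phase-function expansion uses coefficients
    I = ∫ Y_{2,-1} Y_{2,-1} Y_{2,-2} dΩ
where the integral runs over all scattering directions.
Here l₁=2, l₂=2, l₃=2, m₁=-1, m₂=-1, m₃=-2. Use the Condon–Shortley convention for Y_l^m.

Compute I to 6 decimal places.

0.000000

m-sum = -1 − 1 − 2 = -4 ≠ 0 ⇒ I = 0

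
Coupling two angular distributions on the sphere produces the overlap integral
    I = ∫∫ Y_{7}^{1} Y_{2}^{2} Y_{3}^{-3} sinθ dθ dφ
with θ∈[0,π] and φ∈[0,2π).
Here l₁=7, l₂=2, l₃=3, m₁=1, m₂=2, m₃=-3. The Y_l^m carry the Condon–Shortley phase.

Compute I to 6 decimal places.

0.000000

l₃=3 ∉ [5,9] — triangle fails ⇒ I = 0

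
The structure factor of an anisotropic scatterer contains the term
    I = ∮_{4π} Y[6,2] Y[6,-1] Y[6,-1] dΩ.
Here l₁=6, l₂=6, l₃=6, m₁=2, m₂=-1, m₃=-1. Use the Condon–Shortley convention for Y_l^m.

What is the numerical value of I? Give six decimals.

0.117335

Checks pass: Σm=0; 18 even; l₃=6∈[0,12].
(2·6+1)(2·6+1)(2·6+1) = 2197
Δ: 6! 6! 6! / 19! → 1/325909584
sum: t=0:+1/373248000 t=1:−1/1728000 t=2:+1/110592 t=3:−1/46656 t=4:+1/110592 t=5:−1/1728000 t=6:+1/373248000 = -7/1555200
3j²(6 6 6; 0 0 0) = Δ·Π!·Σ² = 400/46189  (sign -1)
sum: t=0:+1/4147200 t=1:−1/207360 t=2:+1/82944 t=3:−1/207360 t=4:+1/4147200 = 1/345600
3j²(6 6 6; 2 -1 -1) = Δ·Π!·Σ² = 420/46189  (sign -1)
combine: 4πI² = 2197·400/46189·420/46189 = 2184000/12623809
take √, sign +1: I = 0.11733462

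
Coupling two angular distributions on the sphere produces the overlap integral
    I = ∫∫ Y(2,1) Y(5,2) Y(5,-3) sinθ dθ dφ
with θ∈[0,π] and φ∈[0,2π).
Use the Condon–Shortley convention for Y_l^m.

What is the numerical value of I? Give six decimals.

-0.161739

Rules hold: Σm=0, L=12 even, 3≤5≤7.
N = 5·11·11 = 605
Δ = 2!·2!·8!/13! = 1/38610
Racah Σ t=0..2: t=0:+1/2880 t=1:−1/576 t=2:+1/2880 = -1/960
⇒ 3j(2 5 5; 0 0 0)² = 10/429, sgn +1
Racah Σ t=0..1: t=0:+1/10080 t=1:−1/2880 = -1/4032
⇒ 3j(2 5 5; 1 2 -3)² = 10/429, sgn -1
4πI² = N·(3j₀)²·(3jₘ)² = 500/1521
I = -1·√(0.328731/4π) = -0.16173926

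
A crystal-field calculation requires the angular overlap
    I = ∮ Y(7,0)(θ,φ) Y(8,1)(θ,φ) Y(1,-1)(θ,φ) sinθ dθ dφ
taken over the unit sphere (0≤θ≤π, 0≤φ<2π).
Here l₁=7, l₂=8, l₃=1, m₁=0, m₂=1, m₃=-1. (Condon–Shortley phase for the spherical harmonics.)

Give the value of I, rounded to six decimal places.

-0.183585

Rules hold: Σm=0, L=16 even, 1≤1≤15.
N = 15·17·3 = 765
Δ = 14!·0!·2!/17! = 1/2040
Racah Σ t=7..7: t=7:−1/25401600 = -1/25401600
⇒ 3j(7 8 1; 0 0 0)² = 8/255, sgn +1
Racah Σ t=7..7: t=7:−1/50803200 = -1/50803200
⇒ 3j(7 8 1; 0 1 -1)² = 3/170, sgn -1
4πI² = N·(3j₀)²·(3jₘ)² = 36/85
I = -1·√(0.423529/4π) = -0.18358486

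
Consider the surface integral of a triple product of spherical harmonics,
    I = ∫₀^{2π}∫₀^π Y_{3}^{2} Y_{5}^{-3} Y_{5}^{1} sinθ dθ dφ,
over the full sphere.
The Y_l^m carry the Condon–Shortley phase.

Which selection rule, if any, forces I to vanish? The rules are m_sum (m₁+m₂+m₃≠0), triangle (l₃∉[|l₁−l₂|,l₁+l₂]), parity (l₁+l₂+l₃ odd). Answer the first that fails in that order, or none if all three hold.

parity

m₁+m₂+m₃ = 2 − 3 + 1 = 0  ✓
triangle: |3−5|=2 ≤ l₃=5 ≤ 3+5=8  ✓
parity: l₁+l₂+l₃ = 13 is odd  ✗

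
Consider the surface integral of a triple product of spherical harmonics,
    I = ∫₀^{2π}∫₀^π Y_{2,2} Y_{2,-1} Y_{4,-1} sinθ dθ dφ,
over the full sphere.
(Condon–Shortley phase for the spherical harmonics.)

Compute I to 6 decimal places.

Checks pass: Σm=0; 8 even; l₃=4∈[0,4].
(2·2+1)(2·2+1)(2·4+1) = 225
Δ: 0! 4! 4! / 9! → 1/630
sum: t=0:+1/16 = 1/16
3j²(2 2 4; 0 0 0) = Δ·Π!·Σ² = 2/35  (sign +1)
sum: t=0:+1/144 = 1/144
3j²(2 2 4; 2 -1 -1) = Δ·Π!·Σ² = 1/126  (sign -1)
combine: 4πI² = 225·2/35·1/126 = 5/49
take √, sign -1: I = -0.09011188

-0.090112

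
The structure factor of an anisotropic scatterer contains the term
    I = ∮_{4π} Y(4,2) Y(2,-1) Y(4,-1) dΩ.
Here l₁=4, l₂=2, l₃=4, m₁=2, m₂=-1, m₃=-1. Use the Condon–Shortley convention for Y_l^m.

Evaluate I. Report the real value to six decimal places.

0.127700

m-sum 0 ✓  L=10 even ✓  2≤4≤6 ✓
Π(2lᵢ+1) = 9×5×9 = 405
triangle coeff Δ(4,2,4) = 1/13860
Σ_t [0,2]: t=0:+1/192 t=1:−1/36 t=2:+1/192 = -5/288
(3j)²=20/693 [(4 2 4; 0 0 0)], sign=-1
Σ_t [0,1]: t=0:+1/96 t=1:−1/240 = 1/160
(3j)²=27/1540 [(4 2 4; 2 -1 -1)], sign=-1
⇒ 4πI² = 1215/5929
I = (+1)√(1215/5929/(4π)) = 0.12770047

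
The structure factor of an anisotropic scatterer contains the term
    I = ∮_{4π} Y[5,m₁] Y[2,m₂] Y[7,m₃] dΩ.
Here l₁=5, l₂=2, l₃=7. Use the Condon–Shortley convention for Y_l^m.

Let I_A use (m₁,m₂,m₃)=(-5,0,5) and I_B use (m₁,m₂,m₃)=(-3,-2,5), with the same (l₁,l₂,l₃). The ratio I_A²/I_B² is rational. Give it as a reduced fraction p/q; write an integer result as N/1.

l's match ⇒ only the (l;m) 3-j factors differ between A and B.
A: triangle coeff Δ(5,2,7) = 1/15015; Σ_t [0,0]: t=0:+1/14515200 = 1/14515200; (3j)²=2/455 [(5 2 7; -5 0 5)], sign=+1
B: triangle coeff Δ(5,2,7) = 1/15015; Σ_t [0,0]: t=0:+1/1935360 = 1/1935360; (3j)²=3/91 [(5 2 7; -3 -2 5)], sign=+1
I_A²/I_B² = (2/455)/(3/91) = 2/15

2/15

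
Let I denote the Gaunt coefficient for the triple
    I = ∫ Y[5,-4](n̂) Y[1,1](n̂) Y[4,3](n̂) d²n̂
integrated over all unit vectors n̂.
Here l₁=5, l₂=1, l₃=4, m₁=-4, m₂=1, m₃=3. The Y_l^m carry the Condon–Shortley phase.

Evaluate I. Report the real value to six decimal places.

0.294638

m-sum 0 ✓  L=10 even ✓  4≤4≤6 ✓
Π(2lᵢ+1) = 11×3×9 = 297
triangle coeff Δ(5,1,4) = 1/495
Σ_t [1,1]: t=1:−1/576 = -1/576
(3j)²=5/99 [(5 1 4; 0 0 0)], sign=-1
Σ_t [2,2]: t=2:+1/10080 = 1/10080
(3j)²=4/55 [(5 1 4; -4 1 3)], sign=-1
⇒ 4πI² = 12/11
I = (+1)√(12/11/(4π)) = 0.29463840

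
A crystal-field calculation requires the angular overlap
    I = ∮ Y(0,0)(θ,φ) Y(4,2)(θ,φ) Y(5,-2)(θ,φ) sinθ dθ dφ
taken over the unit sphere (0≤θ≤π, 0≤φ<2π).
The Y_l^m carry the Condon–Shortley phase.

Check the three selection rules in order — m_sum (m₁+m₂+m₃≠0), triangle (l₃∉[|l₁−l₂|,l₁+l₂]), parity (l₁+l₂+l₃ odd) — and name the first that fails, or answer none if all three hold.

triangle

m₁+m₂+m₃ = 0 + 2 − 2 = 0  ✓
triangle: |0−4|=4 ≤ l₃=5 ≤ 0+4=4  ✗
parity: l₁+l₂+l₃ = 9 is odd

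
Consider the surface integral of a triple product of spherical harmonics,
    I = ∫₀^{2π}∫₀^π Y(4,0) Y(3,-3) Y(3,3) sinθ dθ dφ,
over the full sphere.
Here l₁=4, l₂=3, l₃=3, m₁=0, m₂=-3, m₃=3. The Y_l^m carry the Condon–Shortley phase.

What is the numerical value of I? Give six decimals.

-0.076935

Checks pass: Σm=0; 10 even; l₃=3∈[1,7].
(2·4+1)(2·3+1)(2·3+1) = 441
Δ: 4! 4! 2! / 11! → 1/34650
sum: t=1:−1/72 t=2:+1/16 t=3:−1/72 = 5/144
3j²(4 3 3; 0 0 0) = Δ·Π!·Σ² = 2/77  (sign -1)
sum: t=0:+1/1152 = 1/1152
3j²(4 3 3; 0 -3 3) = Δ·Π!·Σ² = 1/154  (sign +1)
combine: 4πI² = 441·2/77·1/154 = 9/121
take √, sign -1: I = -0.07693494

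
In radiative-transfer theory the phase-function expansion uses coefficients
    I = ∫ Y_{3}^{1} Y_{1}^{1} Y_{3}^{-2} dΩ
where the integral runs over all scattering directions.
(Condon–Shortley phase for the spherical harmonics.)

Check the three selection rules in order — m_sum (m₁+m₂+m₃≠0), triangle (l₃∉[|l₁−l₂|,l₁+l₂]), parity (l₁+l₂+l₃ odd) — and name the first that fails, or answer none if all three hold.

azimuthal sum: 1 + 1 − 2 = 0  ✓
2 ≤ 3 ≤ 4 (triangle on l)  ✓
L = 3 + 1 + 3 = 7 (odd)  ✗

parity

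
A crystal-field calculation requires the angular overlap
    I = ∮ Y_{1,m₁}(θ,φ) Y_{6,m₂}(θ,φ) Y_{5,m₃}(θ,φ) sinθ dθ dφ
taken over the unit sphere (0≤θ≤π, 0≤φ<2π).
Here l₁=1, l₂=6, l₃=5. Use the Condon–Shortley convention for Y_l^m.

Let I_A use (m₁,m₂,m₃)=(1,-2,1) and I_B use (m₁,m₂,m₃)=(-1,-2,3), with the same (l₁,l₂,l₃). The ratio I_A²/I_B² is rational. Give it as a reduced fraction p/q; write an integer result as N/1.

Same 1,6,5: normalisation and zero-m 3j drop out of the ratio.
A: Δ: 2! 0! 10! / 13! → 1/858; sum: t=0:+1/34560 = 1/34560; 3j²(1 6 5; 1 -2 1) = Δ·Π!·Σ² = 14/429  (sign +1)
B: Δ: 2! 0! 10! / 13! → 1/858; sum: t=2:+1/161280 = 1/161280; 3j²(1 6 5; -1 -2 3) = Δ·Π!·Σ² = 1/143  (sign +1)
I_A²/I_B² = (14/429)/(1/143) = 14/3

14/3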